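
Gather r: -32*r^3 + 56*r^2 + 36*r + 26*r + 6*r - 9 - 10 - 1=-32*r^3 + 56*r^2 + 68*r - 20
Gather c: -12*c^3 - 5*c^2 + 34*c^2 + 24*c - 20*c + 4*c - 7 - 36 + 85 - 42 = -12*c^3 + 29*c^2 + 8*c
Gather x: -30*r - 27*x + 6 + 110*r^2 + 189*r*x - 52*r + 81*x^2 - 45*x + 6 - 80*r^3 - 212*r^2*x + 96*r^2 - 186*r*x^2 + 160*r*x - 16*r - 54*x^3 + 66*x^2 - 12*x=-80*r^3 + 206*r^2 - 98*r - 54*x^3 + x^2*(147 - 186*r) + x*(-212*r^2 + 349*r - 84) + 12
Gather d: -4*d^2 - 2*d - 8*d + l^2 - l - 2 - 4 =-4*d^2 - 10*d + l^2 - l - 6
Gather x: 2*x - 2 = 2*x - 2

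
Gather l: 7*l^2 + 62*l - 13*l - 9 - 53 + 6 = 7*l^2 + 49*l - 56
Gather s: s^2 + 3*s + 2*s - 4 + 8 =s^2 + 5*s + 4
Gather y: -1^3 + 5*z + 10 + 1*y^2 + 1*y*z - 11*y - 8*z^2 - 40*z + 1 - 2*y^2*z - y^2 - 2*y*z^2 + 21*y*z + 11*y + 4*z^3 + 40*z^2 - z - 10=-2*y^2*z + y*(-2*z^2 + 22*z) + 4*z^3 + 32*z^2 - 36*z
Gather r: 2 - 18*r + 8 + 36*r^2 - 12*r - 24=36*r^2 - 30*r - 14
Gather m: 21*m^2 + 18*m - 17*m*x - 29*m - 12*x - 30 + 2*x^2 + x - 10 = 21*m^2 + m*(-17*x - 11) + 2*x^2 - 11*x - 40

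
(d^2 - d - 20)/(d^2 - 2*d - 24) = (d - 5)/(d - 6)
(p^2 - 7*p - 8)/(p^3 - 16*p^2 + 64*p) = (p + 1)/(p*(p - 8))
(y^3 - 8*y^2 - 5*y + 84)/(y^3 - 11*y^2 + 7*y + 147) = (y - 4)/(y - 7)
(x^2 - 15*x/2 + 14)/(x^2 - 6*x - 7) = (-x^2 + 15*x/2 - 14)/(-x^2 + 6*x + 7)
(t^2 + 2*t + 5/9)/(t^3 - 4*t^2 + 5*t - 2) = (t^2 + 2*t + 5/9)/(t^3 - 4*t^2 + 5*t - 2)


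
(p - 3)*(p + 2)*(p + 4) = p^3 + 3*p^2 - 10*p - 24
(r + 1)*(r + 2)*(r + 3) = r^3 + 6*r^2 + 11*r + 6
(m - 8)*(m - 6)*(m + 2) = m^3 - 12*m^2 + 20*m + 96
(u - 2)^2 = u^2 - 4*u + 4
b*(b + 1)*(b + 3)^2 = b^4 + 7*b^3 + 15*b^2 + 9*b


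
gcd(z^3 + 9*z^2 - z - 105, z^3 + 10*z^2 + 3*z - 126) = z^2 + 4*z - 21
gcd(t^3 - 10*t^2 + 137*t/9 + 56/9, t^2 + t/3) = t + 1/3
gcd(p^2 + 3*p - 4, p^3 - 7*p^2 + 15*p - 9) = p - 1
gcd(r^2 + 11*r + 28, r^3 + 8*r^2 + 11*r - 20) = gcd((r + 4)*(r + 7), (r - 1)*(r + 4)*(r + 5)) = r + 4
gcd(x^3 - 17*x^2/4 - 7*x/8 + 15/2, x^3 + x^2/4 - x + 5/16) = x + 5/4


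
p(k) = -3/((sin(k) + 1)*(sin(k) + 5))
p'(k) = 3*cos(k)/((sin(k) + 1)*(sin(k) + 5)^2) + 3*cos(k)/((sin(k) + 1)^2*(sin(k) + 5)) = 6*(sin(k) + 3)*cos(k)/((sin(k) + 1)^2*(sin(k) + 5)^2)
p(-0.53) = -1.35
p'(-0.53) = 2.61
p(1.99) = -0.27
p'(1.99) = -0.07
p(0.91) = -0.29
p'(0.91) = 0.13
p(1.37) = -0.25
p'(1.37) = 0.03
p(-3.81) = -0.33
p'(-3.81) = -0.21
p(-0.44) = -1.14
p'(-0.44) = 2.03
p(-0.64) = -1.69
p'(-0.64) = 3.68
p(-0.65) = -1.73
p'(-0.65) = 3.80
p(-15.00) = -1.97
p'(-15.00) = -4.63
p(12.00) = -1.45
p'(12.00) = 2.92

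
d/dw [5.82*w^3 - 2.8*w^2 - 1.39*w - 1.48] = 17.46*w^2 - 5.6*w - 1.39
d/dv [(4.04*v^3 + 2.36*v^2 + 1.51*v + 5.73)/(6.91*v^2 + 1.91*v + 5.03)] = (27.9164*v^4 + 15.4328*v^3 + 55.0371*v^2 - 55.447*v - 3.349)/(47.7481*v^4 + 26.3962*v^3 + 73.1627*v^2 + 19.2146*v + 25.3009)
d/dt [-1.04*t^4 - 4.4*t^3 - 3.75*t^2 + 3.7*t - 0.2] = -4.16*t^3 - 13.2*t^2 - 7.5*t + 3.7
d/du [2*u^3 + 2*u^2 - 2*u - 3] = 6*u^2 + 4*u - 2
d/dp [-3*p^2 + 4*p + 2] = 4 - 6*p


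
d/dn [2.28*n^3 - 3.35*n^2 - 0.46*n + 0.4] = 6.84*n^2 - 6.7*n - 0.46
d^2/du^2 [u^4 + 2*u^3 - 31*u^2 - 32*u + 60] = 12*u^2 + 12*u - 62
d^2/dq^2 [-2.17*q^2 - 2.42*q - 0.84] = -4.34000000000000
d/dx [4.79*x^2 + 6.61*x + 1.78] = 9.58*x + 6.61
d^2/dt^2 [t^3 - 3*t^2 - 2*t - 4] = 6*t - 6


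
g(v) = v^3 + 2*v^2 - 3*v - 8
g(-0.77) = -4.96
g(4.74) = 129.21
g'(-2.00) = 1.00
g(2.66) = 16.99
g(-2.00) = -2.00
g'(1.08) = 4.82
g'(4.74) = 83.36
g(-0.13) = -7.58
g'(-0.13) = -3.47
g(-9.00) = -548.00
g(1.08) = -7.65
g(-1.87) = -1.94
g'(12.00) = 477.00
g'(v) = 3*v^2 + 4*v - 3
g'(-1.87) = 0.01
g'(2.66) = 28.87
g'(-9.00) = 204.00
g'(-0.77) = -4.30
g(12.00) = 1972.00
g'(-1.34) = -2.97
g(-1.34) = -2.79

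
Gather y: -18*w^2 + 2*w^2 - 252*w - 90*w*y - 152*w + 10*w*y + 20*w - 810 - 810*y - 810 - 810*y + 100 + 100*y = -16*w^2 - 384*w + y*(-80*w - 1520) - 1520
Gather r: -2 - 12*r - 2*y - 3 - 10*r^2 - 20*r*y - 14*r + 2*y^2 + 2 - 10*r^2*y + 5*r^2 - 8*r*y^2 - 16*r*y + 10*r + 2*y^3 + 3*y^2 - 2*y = r^2*(-10*y - 5) + r*(-8*y^2 - 36*y - 16) + 2*y^3 + 5*y^2 - 4*y - 3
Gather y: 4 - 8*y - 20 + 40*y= 32*y - 16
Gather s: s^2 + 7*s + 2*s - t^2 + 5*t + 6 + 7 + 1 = s^2 + 9*s - t^2 + 5*t + 14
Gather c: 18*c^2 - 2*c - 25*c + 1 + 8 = 18*c^2 - 27*c + 9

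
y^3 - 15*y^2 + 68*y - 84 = (y - 7)*(y - 6)*(y - 2)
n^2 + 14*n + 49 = (n + 7)^2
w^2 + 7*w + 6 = (w + 1)*(w + 6)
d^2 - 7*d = d*(d - 7)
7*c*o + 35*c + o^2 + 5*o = (7*c + o)*(o + 5)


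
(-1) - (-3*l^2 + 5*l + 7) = 3*l^2 - 5*l - 8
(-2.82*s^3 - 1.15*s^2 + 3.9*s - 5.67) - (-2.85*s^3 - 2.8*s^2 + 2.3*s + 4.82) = 0.0300000000000002*s^3 + 1.65*s^2 + 1.6*s - 10.49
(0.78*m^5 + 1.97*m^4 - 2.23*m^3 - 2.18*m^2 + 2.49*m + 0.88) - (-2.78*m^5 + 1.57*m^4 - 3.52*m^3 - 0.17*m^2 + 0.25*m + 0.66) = 3.56*m^5 + 0.4*m^4 + 1.29*m^3 - 2.01*m^2 + 2.24*m + 0.22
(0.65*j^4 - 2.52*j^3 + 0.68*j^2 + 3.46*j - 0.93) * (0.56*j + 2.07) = 0.364*j^5 - 0.0657000000000003*j^4 - 4.8356*j^3 + 3.3452*j^2 + 6.6414*j - 1.9251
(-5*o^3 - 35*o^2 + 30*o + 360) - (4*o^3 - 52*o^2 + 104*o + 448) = -9*o^3 + 17*o^2 - 74*o - 88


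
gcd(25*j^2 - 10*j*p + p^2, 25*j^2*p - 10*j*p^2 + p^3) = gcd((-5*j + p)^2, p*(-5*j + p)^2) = 25*j^2 - 10*j*p + p^2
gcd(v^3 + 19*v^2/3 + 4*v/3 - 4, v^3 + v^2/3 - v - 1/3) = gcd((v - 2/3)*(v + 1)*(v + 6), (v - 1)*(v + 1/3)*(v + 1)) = v + 1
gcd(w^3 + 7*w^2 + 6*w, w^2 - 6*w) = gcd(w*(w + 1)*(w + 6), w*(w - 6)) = w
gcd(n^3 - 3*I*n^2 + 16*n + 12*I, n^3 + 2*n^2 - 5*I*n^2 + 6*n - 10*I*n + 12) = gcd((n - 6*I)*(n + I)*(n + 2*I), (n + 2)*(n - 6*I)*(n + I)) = n^2 - 5*I*n + 6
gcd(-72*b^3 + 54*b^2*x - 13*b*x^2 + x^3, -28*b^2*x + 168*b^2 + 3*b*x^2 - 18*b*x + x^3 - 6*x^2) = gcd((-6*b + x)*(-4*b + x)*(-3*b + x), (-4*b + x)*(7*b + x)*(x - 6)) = -4*b + x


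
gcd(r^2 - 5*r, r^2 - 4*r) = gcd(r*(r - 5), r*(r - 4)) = r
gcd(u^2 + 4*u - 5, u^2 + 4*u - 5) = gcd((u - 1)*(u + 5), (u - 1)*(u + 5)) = u^2 + 4*u - 5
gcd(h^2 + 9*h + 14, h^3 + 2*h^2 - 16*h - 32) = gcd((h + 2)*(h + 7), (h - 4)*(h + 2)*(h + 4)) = h + 2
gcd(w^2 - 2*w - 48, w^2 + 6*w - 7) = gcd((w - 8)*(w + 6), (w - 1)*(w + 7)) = 1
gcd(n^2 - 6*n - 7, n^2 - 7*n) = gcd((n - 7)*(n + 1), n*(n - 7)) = n - 7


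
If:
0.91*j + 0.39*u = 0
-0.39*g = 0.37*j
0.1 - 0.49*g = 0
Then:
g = 0.20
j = -0.22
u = 0.50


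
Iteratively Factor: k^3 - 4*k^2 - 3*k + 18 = (k - 3)*(k^2 - k - 6) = (k - 3)*(k + 2)*(k - 3)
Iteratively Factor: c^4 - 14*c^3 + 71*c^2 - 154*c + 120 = (c - 5)*(c^3 - 9*c^2 + 26*c - 24) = (c - 5)*(c - 2)*(c^2 - 7*c + 12) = (c - 5)*(c - 4)*(c - 2)*(c - 3)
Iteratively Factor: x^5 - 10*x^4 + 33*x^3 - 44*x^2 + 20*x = (x - 1)*(x^4 - 9*x^3 + 24*x^2 - 20*x) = (x - 2)*(x - 1)*(x^3 - 7*x^2 + 10*x) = (x - 2)^2*(x - 1)*(x^2 - 5*x) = x*(x - 2)^2*(x - 1)*(x - 5)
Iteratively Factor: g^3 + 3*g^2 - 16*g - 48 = (g + 4)*(g^2 - g - 12) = (g + 3)*(g + 4)*(g - 4)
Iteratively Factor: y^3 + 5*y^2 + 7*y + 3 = (y + 3)*(y^2 + 2*y + 1) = (y + 1)*(y + 3)*(y + 1)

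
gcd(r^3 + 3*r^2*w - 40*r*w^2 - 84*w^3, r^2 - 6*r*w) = r - 6*w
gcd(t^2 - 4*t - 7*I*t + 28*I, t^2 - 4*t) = t - 4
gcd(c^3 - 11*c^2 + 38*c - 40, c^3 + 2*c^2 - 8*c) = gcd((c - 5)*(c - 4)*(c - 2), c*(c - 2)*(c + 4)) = c - 2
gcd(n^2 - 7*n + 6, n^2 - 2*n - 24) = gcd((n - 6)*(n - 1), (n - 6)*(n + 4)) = n - 6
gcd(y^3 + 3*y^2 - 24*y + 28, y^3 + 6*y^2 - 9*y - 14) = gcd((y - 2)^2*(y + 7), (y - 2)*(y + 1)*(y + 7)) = y^2 + 5*y - 14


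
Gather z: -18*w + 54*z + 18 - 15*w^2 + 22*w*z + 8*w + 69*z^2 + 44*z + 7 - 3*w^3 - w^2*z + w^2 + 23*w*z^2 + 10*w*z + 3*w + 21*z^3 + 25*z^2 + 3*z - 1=-3*w^3 - 14*w^2 - 7*w + 21*z^3 + z^2*(23*w + 94) + z*(-w^2 + 32*w + 101) + 24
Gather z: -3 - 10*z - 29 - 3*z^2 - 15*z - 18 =-3*z^2 - 25*z - 50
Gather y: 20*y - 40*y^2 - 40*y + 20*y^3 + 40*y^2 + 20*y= 20*y^3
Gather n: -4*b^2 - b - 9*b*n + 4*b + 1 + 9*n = -4*b^2 + 3*b + n*(9 - 9*b) + 1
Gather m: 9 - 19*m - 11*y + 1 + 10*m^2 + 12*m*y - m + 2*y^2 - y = 10*m^2 + m*(12*y - 20) + 2*y^2 - 12*y + 10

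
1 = 1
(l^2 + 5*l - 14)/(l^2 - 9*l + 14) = (l + 7)/(l - 7)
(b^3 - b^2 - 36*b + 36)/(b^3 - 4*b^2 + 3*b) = (b^2 - 36)/(b*(b - 3))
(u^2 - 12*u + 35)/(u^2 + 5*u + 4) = (u^2 - 12*u + 35)/(u^2 + 5*u + 4)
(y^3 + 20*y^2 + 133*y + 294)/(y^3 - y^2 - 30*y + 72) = (y^2 + 14*y + 49)/(y^2 - 7*y + 12)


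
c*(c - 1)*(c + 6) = c^3 + 5*c^2 - 6*c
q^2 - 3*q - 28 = (q - 7)*(q + 4)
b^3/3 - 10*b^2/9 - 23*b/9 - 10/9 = (b/3 + 1/3)*(b - 5)*(b + 2/3)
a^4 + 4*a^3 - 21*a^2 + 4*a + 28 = (a - 2)^2*(a + 1)*(a + 7)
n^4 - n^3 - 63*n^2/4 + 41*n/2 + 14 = (n - 7/2)*(n - 2)*(n + 1/2)*(n + 4)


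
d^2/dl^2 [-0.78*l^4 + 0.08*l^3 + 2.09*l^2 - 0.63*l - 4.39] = -9.36*l^2 + 0.48*l + 4.18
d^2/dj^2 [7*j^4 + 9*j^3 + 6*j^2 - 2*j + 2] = 84*j^2 + 54*j + 12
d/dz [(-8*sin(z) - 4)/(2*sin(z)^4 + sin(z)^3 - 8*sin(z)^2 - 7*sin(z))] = 4*(12*sin(z)^4 + 12*sin(z)^3 - 13*sin(z)^2 - 16*sin(z) - 7)*cos(z)/((sin(z) + 1)^2*(2*sin(z)^2 - sin(z) - 7)^2*sin(z)^2)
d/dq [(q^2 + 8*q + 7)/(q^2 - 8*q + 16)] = 2*(-8*q - 23)/(q^3 - 12*q^2 + 48*q - 64)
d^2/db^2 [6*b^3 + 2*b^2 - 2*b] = 36*b + 4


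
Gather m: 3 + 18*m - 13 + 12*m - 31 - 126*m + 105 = 64 - 96*m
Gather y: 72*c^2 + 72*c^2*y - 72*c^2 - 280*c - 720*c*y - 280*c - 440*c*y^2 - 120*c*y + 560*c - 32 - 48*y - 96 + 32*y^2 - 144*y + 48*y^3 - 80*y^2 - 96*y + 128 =48*y^3 + y^2*(-440*c - 48) + y*(72*c^2 - 840*c - 288)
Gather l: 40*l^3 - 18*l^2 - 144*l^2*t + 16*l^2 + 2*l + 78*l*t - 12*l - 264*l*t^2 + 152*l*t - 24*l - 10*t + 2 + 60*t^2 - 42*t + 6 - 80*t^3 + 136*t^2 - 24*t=40*l^3 + l^2*(-144*t - 2) + l*(-264*t^2 + 230*t - 34) - 80*t^3 + 196*t^2 - 76*t + 8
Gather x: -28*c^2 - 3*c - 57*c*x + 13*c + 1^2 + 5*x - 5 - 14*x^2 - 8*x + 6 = -28*c^2 + 10*c - 14*x^2 + x*(-57*c - 3) + 2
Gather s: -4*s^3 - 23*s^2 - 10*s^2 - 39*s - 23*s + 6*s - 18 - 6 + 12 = -4*s^3 - 33*s^2 - 56*s - 12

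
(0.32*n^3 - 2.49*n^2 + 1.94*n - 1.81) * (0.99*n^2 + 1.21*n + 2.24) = 0.3168*n^5 - 2.0779*n^4 - 0.3755*n^3 - 5.0221*n^2 + 2.1555*n - 4.0544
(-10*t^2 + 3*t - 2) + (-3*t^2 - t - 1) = -13*t^2 + 2*t - 3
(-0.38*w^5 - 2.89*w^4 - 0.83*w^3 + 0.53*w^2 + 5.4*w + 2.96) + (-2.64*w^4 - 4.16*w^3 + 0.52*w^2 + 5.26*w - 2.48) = -0.38*w^5 - 5.53*w^4 - 4.99*w^3 + 1.05*w^2 + 10.66*w + 0.48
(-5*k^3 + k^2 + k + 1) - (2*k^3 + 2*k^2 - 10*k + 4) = -7*k^3 - k^2 + 11*k - 3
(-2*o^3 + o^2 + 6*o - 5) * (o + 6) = -2*o^4 - 11*o^3 + 12*o^2 + 31*o - 30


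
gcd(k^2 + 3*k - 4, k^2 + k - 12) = k + 4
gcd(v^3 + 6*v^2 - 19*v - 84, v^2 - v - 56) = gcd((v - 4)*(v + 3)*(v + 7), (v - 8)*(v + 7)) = v + 7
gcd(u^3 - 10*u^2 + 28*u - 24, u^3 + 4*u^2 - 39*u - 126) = u - 6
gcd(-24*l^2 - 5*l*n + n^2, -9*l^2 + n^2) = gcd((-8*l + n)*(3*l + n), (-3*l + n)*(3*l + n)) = 3*l + n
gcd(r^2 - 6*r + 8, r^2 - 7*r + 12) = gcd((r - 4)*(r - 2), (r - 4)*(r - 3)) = r - 4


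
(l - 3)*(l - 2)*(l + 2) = l^3 - 3*l^2 - 4*l + 12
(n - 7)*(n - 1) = n^2 - 8*n + 7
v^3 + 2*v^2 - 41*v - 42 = (v - 6)*(v + 1)*(v + 7)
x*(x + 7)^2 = x^3 + 14*x^2 + 49*x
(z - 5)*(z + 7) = z^2 + 2*z - 35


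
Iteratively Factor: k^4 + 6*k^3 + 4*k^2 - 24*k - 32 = (k + 2)*(k^3 + 4*k^2 - 4*k - 16) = (k + 2)^2*(k^2 + 2*k - 8) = (k - 2)*(k + 2)^2*(k + 4)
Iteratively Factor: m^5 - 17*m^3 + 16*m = (m - 4)*(m^4 + 4*m^3 - m^2 - 4*m) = (m - 4)*(m - 1)*(m^3 + 5*m^2 + 4*m) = (m - 4)*(m - 1)*(m + 1)*(m^2 + 4*m) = (m - 4)*(m - 1)*(m + 1)*(m + 4)*(m)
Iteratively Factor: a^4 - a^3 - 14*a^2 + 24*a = (a + 4)*(a^3 - 5*a^2 + 6*a) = (a - 2)*(a + 4)*(a^2 - 3*a) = (a - 3)*(a - 2)*(a + 4)*(a)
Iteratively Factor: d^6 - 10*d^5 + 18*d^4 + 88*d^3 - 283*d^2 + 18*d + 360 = (d - 4)*(d^5 - 6*d^4 - 6*d^3 + 64*d^2 - 27*d - 90) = (d - 4)*(d - 3)*(d^4 - 3*d^3 - 15*d^2 + 19*d + 30) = (d - 4)*(d - 3)*(d - 2)*(d^3 - d^2 - 17*d - 15) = (d - 4)*(d - 3)*(d - 2)*(d + 1)*(d^2 - 2*d - 15) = (d - 5)*(d - 4)*(d - 3)*(d - 2)*(d + 1)*(d + 3)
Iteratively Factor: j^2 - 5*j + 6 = (j - 3)*(j - 2)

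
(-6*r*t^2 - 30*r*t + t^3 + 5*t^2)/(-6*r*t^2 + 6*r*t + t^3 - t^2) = (t + 5)/(t - 1)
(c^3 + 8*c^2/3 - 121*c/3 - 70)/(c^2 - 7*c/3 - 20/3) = (c^2 + c - 42)/(c - 4)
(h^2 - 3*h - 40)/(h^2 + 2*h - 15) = (h - 8)/(h - 3)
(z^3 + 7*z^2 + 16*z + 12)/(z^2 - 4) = (z^2 + 5*z + 6)/(z - 2)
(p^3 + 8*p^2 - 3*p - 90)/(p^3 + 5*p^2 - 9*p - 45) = (p + 6)/(p + 3)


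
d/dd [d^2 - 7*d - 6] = 2*d - 7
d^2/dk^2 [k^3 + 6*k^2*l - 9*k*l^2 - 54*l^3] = 6*k + 12*l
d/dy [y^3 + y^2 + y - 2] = 3*y^2 + 2*y + 1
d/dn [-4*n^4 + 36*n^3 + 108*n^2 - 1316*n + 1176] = -16*n^3 + 108*n^2 + 216*n - 1316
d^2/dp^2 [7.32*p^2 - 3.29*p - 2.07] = 14.6400000000000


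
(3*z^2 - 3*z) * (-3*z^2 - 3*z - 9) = -9*z^4 - 18*z^2 + 27*z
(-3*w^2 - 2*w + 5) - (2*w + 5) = -3*w^2 - 4*w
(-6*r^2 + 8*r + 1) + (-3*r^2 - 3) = -9*r^2 + 8*r - 2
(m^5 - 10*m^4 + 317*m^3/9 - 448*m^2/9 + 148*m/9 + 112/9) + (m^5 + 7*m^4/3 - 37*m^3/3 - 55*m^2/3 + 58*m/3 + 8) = 2*m^5 - 23*m^4/3 + 206*m^3/9 - 613*m^2/9 + 322*m/9 + 184/9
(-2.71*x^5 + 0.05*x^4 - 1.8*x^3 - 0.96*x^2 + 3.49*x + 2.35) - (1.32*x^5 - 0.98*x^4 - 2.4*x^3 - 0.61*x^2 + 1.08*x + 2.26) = -4.03*x^5 + 1.03*x^4 + 0.6*x^3 - 0.35*x^2 + 2.41*x + 0.0900000000000003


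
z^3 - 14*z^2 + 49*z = z*(z - 7)^2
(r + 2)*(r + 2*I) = r^2 + 2*r + 2*I*r + 4*I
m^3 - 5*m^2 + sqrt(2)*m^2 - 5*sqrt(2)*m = m*(m - 5)*(m + sqrt(2))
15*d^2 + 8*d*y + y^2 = (3*d + y)*(5*d + y)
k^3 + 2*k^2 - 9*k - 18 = (k - 3)*(k + 2)*(k + 3)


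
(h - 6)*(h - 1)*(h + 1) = h^3 - 6*h^2 - h + 6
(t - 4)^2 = t^2 - 8*t + 16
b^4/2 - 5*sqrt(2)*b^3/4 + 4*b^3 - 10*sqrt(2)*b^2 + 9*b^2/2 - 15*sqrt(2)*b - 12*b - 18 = (b/2 + 1)*(b + 6)*(b - 3*sqrt(2))*(b + sqrt(2)/2)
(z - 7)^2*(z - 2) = z^3 - 16*z^2 + 77*z - 98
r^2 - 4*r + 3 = (r - 3)*(r - 1)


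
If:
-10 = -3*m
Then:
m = 10/3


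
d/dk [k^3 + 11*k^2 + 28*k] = 3*k^2 + 22*k + 28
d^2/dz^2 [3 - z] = 0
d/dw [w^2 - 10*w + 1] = 2*w - 10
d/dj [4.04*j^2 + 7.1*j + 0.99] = 8.08*j + 7.1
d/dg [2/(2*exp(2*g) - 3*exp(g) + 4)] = (6 - 8*exp(g))*exp(g)/(2*exp(2*g) - 3*exp(g) + 4)^2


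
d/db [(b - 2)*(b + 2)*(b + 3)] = 3*b^2 + 6*b - 4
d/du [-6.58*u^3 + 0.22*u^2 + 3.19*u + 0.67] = -19.74*u^2 + 0.44*u + 3.19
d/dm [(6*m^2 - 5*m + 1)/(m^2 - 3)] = (5*m^2 - 38*m + 15)/(m^4 - 6*m^2 + 9)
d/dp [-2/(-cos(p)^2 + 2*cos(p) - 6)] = 4*(cos(p) - 1)*sin(p)/(cos(p)^2 - 2*cos(p) + 6)^2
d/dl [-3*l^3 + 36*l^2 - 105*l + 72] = -9*l^2 + 72*l - 105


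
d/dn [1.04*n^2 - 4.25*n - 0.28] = 2.08*n - 4.25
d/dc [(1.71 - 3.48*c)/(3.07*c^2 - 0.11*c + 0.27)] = (10.6836*c^2 - 10.4994*c - 0.7515)/(9.4249*c^4 - 0.6754*c^3 + 1.6699*c^2 - 0.0594*c + 0.0729)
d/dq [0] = 0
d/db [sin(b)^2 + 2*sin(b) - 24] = 2*(sin(b) + 1)*cos(b)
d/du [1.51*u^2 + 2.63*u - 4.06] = 3.02*u + 2.63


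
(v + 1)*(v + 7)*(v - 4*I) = v^3 + 8*v^2 - 4*I*v^2 + 7*v - 32*I*v - 28*I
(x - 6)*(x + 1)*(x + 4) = x^3 - x^2 - 26*x - 24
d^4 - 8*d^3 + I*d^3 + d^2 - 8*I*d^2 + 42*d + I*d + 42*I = (d - 7)*(d - 3)*(d + 2)*(d + I)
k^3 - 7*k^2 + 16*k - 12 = (k - 3)*(k - 2)^2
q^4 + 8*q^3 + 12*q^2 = q^2*(q + 2)*(q + 6)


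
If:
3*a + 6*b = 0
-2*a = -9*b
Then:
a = 0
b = 0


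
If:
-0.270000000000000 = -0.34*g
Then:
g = 0.79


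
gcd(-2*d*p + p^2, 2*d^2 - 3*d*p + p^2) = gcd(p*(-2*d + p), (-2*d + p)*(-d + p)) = -2*d + p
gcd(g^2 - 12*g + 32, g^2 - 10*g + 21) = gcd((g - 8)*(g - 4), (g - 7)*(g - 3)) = 1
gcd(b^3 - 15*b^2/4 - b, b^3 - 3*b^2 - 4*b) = b^2 - 4*b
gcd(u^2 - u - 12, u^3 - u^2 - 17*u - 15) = u + 3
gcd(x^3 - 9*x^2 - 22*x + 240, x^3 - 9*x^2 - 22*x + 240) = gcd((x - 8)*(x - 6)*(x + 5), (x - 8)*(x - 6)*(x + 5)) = x^3 - 9*x^2 - 22*x + 240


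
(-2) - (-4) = 2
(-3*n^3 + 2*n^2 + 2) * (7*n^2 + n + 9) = -21*n^5 + 11*n^4 - 25*n^3 + 32*n^2 + 2*n + 18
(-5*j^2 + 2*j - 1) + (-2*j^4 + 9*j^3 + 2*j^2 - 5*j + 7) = -2*j^4 + 9*j^3 - 3*j^2 - 3*j + 6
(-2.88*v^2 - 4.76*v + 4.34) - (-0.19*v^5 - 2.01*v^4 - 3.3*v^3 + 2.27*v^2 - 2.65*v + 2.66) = 0.19*v^5 + 2.01*v^4 + 3.3*v^3 - 5.15*v^2 - 2.11*v + 1.68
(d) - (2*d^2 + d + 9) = -2*d^2 - 9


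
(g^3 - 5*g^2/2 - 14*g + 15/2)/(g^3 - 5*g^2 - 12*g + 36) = (2*g^2 - 11*g + 5)/(2*(g^2 - 8*g + 12))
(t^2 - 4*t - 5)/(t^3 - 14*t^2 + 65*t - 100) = (t + 1)/(t^2 - 9*t + 20)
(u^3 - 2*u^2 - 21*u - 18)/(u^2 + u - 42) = (u^2 + 4*u + 3)/(u + 7)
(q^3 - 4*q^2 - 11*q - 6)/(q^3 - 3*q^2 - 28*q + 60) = (q^2 + 2*q + 1)/(q^2 + 3*q - 10)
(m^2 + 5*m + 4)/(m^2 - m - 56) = (m^2 + 5*m + 4)/(m^2 - m - 56)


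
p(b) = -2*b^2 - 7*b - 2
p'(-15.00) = 53.00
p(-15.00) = -347.00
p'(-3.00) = 5.00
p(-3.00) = 1.00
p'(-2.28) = 2.12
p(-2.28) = 3.56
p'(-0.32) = -5.72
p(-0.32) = 0.04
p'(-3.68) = 7.72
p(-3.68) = -3.32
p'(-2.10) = 1.40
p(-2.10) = 3.88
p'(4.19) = -23.76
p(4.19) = -66.44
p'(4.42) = -24.68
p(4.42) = -72.01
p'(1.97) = -14.88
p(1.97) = -23.55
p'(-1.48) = -1.08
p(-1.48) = 3.98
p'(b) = -4*b - 7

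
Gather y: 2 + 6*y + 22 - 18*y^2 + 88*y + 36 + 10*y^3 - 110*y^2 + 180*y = 10*y^3 - 128*y^2 + 274*y + 60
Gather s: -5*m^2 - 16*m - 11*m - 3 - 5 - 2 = -5*m^2 - 27*m - 10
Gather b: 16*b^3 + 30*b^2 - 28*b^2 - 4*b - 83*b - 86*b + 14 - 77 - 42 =16*b^3 + 2*b^2 - 173*b - 105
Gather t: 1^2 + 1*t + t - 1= 2*t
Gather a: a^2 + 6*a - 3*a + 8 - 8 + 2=a^2 + 3*a + 2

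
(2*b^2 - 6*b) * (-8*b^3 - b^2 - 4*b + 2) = -16*b^5 + 46*b^4 - 2*b^3 + 28*b^2 - 12*b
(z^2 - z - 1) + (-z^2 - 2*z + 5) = 4 - 3*z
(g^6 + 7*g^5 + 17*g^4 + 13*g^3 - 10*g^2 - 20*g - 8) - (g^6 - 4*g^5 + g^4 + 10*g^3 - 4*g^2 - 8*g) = 11*g^5 + 16*g^4 + 3*g^3 - 6*g^2 - 12*g - 8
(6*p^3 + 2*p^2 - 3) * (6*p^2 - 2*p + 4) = 36*p^5 + 20*p^3 - 10*p^2 + 6*p - 12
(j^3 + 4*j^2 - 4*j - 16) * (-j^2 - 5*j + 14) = -j^5 - 9*j^4 - 2*j^3 + 92*j^2 + 24*j - 224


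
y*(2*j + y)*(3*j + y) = 6*j^2*y + 5*j*y^2 + y^3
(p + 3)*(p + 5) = p^2 + 8*p + 15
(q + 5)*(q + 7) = q^2 + 12*q + 35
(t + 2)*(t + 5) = t^2 + 7*t + 10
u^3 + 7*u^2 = u^2*(u + 7)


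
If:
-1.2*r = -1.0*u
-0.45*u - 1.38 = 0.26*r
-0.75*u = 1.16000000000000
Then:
No Solution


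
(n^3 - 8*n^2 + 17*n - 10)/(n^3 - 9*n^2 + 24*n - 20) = (n - 1)/(n - 2)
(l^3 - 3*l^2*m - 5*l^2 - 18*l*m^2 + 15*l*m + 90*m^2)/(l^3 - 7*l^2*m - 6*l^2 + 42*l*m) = (l^3 - 3*l^2*m - 5*l^2 - 18*l*m^2 + 15*l*m + 90*m^2)/(l*(l^2 - 7*l*m - 6*l + 42*m))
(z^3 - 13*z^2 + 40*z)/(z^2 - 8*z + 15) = z*(z - 8)/(z - 3)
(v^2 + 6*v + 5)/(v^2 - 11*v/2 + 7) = 2*(v^2 + 6*v + 5)/(2*v^2 - 11*v + 14)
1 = 1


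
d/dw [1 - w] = -1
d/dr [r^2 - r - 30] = 2*r - 1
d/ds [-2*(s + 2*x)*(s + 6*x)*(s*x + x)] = 2*x*(-3*s^2 - 16*s*x - 2*s - 12*x^2 - 8*x)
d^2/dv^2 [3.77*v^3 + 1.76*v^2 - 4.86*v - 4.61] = 22.62*v + 3.52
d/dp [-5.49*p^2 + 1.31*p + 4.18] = 1.31 - 10.98*p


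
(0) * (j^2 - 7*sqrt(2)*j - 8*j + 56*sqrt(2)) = 0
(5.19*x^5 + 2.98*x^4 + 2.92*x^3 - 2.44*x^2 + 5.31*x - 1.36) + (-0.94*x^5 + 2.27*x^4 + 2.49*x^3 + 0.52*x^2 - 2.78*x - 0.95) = 4.25*x^5 + 5.25*x^4 + 5.41*x^3 - 1.92*x^2 + 2.53*x - 2.31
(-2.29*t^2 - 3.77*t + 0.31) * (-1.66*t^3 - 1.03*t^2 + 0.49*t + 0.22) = 3.8014*t^5 + 8.6169*t^4 + 2.2464*t^3 - 2.6704*t^2 - 0.6775*t + 0.0682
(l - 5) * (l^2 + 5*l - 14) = l^3 - 39*l + 70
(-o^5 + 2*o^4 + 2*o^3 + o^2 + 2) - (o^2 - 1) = -o^5 + 2*o^4 + 2*o^3 + 3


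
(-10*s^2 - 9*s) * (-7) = 70*s^2 + 63*s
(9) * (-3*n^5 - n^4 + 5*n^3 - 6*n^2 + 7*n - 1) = -27*n^5 - 9*n^4 + 45*n^3 - 54*n^2 + 63*n - 9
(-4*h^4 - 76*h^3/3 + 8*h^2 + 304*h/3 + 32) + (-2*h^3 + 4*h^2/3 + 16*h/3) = -4*h^4 - 82*h^3/3 + 28*h^2/3 + 320*h/3 + 32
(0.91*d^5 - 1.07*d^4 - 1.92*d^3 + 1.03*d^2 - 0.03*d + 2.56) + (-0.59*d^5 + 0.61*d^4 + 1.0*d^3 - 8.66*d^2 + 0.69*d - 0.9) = 0.32*d^5 - 0.46*d^4 - 0.92*d^3 - 7.63*d^2 + 0.66*d + 1.66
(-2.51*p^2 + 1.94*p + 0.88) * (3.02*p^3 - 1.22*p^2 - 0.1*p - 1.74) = -7.5802*p^5 + 8.921*p^4 + 0.5418*p^3 + 3.0998*p^2 - 3.4636*p - 1.5312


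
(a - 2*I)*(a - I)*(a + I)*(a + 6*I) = a^4 + 4*I*a^3 + 13*a^2 + 4*I*a + 12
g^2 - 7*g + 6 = (g - 6)*(g - 1)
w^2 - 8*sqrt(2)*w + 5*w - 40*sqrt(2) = (w + 5)*(w - 8*sqrt(2))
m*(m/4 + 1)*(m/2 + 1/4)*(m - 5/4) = m^4/8 + 13*m^3/32 - 29*m^2/64 - 5*m/16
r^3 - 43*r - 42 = (r - 7)*(r + 1)*(r + 6)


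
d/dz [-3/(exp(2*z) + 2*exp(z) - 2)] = 6*(exp(z) + 1)*exp(z)/(exp(2*z) + 2*exp(z) - 2)^2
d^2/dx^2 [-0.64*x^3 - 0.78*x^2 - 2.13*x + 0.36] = -3.84*x - 1.56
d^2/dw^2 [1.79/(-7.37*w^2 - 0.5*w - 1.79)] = (194.454502*w^2 + 13.1923*w - 1.79*(14.74*w + 0.5)*(29.48*w + 1.0) + 47.228434)/(7.37*w^2 + 0.5*w + 1.79)^3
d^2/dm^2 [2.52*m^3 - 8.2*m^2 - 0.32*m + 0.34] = 15.12*m - 16.4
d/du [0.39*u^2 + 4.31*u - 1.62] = 0.78*u + 4.31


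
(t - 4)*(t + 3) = t^2 - t - 12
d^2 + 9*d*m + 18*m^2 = (d + 3*m)*(d + 6*m)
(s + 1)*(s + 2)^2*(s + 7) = s^4 + 12*s^3 + 43*s^2 + 60*s + 28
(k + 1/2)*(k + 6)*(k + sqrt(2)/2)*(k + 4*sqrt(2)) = k^4 + 9*sqrt(2)*k^3/2 + 13*k^3/2 + 7*k^2 + 117*sqrt(2)*k^2/4 + 27*sqrt(2)*k/2 + 26*k + 12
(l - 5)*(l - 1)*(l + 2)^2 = l^4 - 2*l^3 - 15*l^2 - 4*l + 20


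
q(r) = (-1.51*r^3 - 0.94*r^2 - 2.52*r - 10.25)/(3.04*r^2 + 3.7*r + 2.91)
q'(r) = (-6.08*r - 3.7)*(-1.51*r^3 - 0.94*r^2 - 2.52*r - 10.25)/(3.04*r^2 + 3.7*r + 2.91)^2 + (-4.53*r^2 - 1.88*r - 2.52)/(3.04*r^2 + 3.7*r + 2.91) = (-4.5904*r^4 - 11.174*r^3 - 8.9995*r^2 + 56.8492*r + 30.5918)/(9.2416*r^4 + 22.496*r^3 + 31.3828*r^2 + 21.534*r + 8.4681)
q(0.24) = -2.75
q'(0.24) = 2.76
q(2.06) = -1.39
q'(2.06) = -0.13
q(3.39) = -1.75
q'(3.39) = -0.36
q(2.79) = -1.56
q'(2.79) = -0.30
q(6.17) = -2.94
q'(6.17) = -0.46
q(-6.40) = 3.50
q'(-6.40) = -0.51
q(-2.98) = 1.53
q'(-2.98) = -0.80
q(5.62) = -2.69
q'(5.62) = -0.45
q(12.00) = -5.74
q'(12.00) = -0.49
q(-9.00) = 4.80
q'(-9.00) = -0.50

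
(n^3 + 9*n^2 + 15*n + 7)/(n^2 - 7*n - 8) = (n^2 + 8*n + 7)/(n - 8)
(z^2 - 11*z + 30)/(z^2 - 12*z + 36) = (z - 5)/(z - 6)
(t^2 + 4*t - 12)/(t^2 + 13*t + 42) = (t - 2)/(t + 7)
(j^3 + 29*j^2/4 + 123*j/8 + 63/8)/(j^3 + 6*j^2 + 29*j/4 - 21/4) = (4*j + 3)/(2*(2*j - 1))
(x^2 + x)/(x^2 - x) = (x + 1)/(x - 1)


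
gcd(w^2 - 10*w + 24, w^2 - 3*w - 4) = w - 4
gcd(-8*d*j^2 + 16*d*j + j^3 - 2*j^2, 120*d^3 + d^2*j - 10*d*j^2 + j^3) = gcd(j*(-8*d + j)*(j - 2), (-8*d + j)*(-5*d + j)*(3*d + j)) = 8*d - j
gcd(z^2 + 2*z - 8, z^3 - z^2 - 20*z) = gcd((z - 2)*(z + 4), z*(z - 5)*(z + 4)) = z + 4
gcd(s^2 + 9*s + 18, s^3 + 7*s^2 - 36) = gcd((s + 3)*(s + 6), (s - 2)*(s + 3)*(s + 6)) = s^2 + 9*s + 18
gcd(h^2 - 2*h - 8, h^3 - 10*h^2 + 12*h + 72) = h + 2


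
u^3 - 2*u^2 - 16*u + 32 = (u - 4)*(u - 2)*(u + 4)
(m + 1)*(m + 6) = m^2 + 7*m + 6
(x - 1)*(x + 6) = x^2 + 5*x - 6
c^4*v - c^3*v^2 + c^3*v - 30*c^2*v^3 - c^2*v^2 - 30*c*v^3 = c*(c - 6*v)*(c + 5*v)*(c*v + v)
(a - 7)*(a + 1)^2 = a^3 - 5*a^2 - 13*a - 7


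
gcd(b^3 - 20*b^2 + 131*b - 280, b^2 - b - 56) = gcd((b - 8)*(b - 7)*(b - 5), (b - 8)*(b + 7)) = b - 8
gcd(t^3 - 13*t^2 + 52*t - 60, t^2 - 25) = t - 5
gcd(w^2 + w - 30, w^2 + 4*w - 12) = w + 6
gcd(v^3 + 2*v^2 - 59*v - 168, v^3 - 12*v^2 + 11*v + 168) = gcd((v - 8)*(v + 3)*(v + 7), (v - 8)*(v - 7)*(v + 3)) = v^2 - 5*v - 24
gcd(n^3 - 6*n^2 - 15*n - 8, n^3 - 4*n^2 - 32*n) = n - 8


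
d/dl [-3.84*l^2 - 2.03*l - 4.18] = -7.68*l - 2.03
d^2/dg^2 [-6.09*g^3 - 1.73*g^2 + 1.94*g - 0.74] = -36.54*g - 3.46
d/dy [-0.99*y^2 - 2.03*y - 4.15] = -1.98*y - 2.03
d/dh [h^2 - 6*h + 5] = 2*h - 6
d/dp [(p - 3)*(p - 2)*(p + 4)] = 3*p^2 - 2*p - 14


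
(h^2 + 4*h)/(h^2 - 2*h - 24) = h/(h - 6)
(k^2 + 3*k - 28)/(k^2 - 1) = (k^2 + 3*k - 28)/(k^2 - 1)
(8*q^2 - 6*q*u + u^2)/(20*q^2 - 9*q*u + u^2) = (2*q - u)/(5*q - u)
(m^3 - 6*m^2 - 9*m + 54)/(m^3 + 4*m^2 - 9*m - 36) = (m - 6)/(m + 4)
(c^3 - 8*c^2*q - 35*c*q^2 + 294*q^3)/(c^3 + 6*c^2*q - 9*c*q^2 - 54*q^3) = (-c^2 + 14*c*q - 49*q^2)/(-c^2 + 9*q^2)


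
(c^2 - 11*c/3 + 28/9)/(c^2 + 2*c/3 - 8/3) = (c - 7/3)/(c + 2)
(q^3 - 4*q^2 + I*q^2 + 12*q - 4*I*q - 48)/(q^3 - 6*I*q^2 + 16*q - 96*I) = (q^2 - q*(4 + 3*I) + 12*I)/(q^2 - 10*I*q - 24)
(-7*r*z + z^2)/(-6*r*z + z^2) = (7*r - z)/(6*r - z)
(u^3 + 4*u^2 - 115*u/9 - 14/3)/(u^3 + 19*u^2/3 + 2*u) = (u - 7/3)/u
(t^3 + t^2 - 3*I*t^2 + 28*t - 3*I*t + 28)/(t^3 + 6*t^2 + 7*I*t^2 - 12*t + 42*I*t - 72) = (t^2 + t*(1 - 7*I) - 7*I)/(t^2 + 3*t*(2 + I) + 18*I)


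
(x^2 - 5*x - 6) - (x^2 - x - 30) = 24 - 4*x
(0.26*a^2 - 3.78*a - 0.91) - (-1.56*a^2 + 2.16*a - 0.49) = 1.82*a^2 - 5.94*a - 0.42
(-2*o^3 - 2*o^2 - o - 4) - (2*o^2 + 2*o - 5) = -2*o^3 - 4*o^2 - 3*o + 1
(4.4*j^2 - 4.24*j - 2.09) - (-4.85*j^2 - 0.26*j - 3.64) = 9.25*j^2 - 3.98*j + 1.55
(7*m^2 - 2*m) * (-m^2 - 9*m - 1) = -7*m^4 - 61*m^3 + 11*m^2 + 2*m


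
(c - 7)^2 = c^2 - 14*c + 49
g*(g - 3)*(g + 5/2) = g^3 - g^2/2 - 15*g/2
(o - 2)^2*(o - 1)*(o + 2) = o^4 - 3*o^3 - 2*o^2 + 12*o - 8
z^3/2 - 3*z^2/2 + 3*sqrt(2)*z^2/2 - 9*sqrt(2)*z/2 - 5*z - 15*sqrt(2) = (z/2 + 1)*(z - 5)*(z + 3*sqrt(2))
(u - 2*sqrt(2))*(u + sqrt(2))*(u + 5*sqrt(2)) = u^3 + 4*sqrt(2)*u^2 - 14*u - 20*sqrt(2)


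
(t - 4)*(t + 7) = t^2 + 3*t - 28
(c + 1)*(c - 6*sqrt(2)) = c^2 - 6*sqrt(2)*c + c - 6*sqrt(2)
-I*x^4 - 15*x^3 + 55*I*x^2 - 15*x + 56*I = (x - 8*I)*(x - 7*I)*(x - I)*(-I*x + 1)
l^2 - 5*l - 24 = (l - 8)*(l + 3)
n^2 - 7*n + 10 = (n - 5)*(n - 2)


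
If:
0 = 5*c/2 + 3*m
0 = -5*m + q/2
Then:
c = -3*q/25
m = q/10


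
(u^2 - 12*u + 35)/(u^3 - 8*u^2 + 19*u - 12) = (u^2 - 12*u + 35)/(u^3 - 8*u^2 + 19*u - 12)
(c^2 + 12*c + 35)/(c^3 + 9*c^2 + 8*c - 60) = (c + 7)/(c^2 + 4*c - 12)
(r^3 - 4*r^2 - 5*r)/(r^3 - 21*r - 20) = r/(r + 4)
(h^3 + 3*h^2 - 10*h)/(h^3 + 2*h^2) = (h^2 + 3*h - 10)/(h*(h + 2))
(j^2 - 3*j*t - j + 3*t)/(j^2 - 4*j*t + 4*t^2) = (j^2 - 3*j*t - j + 3*t)/(j^2 - 4*j*t + 4*t^2)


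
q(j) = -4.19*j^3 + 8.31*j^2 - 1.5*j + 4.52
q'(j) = -12.57*j^2 + 16.62*j - 1.5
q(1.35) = 7.33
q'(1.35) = -1.97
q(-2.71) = 153.01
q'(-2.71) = -138.86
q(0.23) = 4.56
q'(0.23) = 1.66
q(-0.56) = 8.70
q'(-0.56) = -14.75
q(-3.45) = 280.66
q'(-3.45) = -208.45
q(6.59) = -843.62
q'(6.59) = -437.87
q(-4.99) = 739.54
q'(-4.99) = -397.43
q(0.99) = 7.11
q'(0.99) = 2.63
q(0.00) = 4.52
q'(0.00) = -1.50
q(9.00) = -2390.38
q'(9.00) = -870.09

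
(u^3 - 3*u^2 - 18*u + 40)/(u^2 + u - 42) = (u^3 - 3*u^2 - 18*u + 40)/(u^2 + u - 42)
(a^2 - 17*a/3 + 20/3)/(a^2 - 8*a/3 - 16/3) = (3*a - 5)/(3*a + 4)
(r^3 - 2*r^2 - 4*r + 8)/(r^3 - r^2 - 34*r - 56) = (r^2 - 4*r + 4)/(r^2 - 3*r - 28)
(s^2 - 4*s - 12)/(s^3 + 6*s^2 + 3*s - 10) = (s - 6)/(s^2 + 4*s - 5)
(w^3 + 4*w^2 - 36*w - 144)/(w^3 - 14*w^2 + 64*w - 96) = (w^2 + 10*w + 24)/(w^2 - 8*w + 16)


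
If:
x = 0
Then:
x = 0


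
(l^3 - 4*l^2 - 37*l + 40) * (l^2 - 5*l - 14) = l^5 - 9*l^4 - 31*l^3 + 281*l^2 + 318*l - 560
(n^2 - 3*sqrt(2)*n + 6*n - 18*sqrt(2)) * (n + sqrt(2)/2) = n^3 - 5*sqrt(2)*n^2/2 + 6*n^2 - 15*sqrt(2)*n - 3*n - 18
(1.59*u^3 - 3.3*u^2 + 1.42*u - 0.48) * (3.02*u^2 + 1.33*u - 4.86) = 4.8018*u^5 - 7.8513*u^4 - 7.828*u^3 + 16.477*u^2 - 7.5396*u + 2.3328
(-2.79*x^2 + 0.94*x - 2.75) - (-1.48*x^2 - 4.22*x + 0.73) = -1.31*x^2 + 5.16*x - 3.48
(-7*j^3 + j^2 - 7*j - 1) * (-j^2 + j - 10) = 7*j^5 - 8*j^4 + 78*j^3 - 16*j^2 + 69*j + 10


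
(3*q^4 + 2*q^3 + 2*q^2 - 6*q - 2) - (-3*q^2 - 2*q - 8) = 3*q^4 + 2*q^3 + 5*q^2 - 4*q + 6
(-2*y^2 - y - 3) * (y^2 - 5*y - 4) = -2*y^4 + 9*y^3 + 10*y^2 + 19*y + 12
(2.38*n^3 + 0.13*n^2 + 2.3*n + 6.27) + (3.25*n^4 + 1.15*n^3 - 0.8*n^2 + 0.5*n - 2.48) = 3.25*n^4 + 3.53*n^3 - 0.67*n^2 + 2.8*n + 3.79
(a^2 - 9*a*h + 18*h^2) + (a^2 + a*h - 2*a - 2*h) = 2*a^2 - 8*a*h - 2*a + 18*h^2 - 2*h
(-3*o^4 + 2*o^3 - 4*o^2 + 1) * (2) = -6*o^4 + 4*o^3 - 8*o^2 + 2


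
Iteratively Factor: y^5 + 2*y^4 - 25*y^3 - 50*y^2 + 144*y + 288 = (y + 4)*(y^4 - 2*y^3 - 17*y^2 + 18*y + 72) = (y - 4)*(y + 4)*(y^3 + 2*y^2 - 9*y - 18) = (y - 4)*(y - 3)*(y + 4)*(y^2 + 5*y + 6) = (y - 4)*(y - 3)*(y + 3)*(y + 4)*(y + 2)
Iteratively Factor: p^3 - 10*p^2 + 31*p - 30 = (p - 3)*(p^2 - 7*p + 10) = (p - 5)*(p - 3)*(p - 2)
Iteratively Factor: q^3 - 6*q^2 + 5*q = (q - 5)*(q^2 - q) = q*(q - 5)*(q - 1)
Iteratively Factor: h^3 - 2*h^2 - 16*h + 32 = (h - 2)*(h^2 - 16) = (h - 2)*(h + 4)*(h - 4)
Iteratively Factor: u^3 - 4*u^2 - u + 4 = (u - 4)*(u^2 - 1) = (u - 4)*(u + 1)*(u - 1)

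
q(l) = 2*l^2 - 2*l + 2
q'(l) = 4*l - 2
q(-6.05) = 87.30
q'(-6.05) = -26.20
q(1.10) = 2.22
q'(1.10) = 2.40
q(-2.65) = 21.34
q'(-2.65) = -12.60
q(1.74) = 4.58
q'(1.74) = 4.96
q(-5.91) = 83.68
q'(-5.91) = -25.64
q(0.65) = 1.54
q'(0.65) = 0.60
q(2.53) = 9.74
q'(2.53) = 8.12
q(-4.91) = 60.04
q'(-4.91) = -21.64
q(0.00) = 2.00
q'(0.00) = -2.00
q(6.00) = 62.00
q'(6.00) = 22.00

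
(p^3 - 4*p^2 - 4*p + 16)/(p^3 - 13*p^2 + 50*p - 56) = (p + 2)/(p - 7)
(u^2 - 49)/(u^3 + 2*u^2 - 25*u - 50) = (u^2 - 49)/(u^3 + 2*u^2 - 25*u - 50)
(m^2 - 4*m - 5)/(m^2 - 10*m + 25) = (m + 1)/(m - 5)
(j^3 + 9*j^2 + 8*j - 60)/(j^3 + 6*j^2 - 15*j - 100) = (j^2 + 4*j - 12)/(j^2 + j - 20)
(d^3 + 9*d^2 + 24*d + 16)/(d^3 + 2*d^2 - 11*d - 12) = (d + 4)/(d - 3)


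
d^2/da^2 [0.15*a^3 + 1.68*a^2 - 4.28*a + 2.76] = 0.9*a + 3.36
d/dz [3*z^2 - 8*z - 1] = 6*z - 8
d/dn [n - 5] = 1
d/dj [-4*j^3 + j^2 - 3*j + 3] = -12*j^2 + 2*j - 3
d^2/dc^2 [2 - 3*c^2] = -6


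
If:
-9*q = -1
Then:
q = 1/9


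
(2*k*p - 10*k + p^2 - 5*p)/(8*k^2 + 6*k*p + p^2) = (p - 5)/(4*k + p)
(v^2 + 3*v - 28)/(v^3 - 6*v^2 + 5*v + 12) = (v + 7)/(v^2 - 2*v - 3)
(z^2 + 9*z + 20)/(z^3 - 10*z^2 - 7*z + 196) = (z + 5)/(z^2 - 14*z + 49)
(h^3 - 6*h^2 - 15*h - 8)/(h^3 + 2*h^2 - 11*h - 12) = (h^2 - 7*h - 8)/(h^2 + h - 12)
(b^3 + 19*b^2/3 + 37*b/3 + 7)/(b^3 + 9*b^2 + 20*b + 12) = (b^2 + 16*b/3 + 7)/(b^2 + 8*b + 12)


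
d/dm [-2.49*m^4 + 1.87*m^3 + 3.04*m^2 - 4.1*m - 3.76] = -9.96*m^3 + 5.61*m^2 + 6.08*m - 4.1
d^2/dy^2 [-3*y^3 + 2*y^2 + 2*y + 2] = 4 - 18*y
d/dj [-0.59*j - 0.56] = -0.590000000000000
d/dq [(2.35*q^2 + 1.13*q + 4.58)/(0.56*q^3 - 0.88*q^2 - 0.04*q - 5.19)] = (-1.316*q^4 - 1.2656*q^3 - 6.794*q^2 - 16.3322*q - 5.6815)/(0.3136*q^6 - 0.9856*q^5 + 0.7296*q^4 - 5.7424*q^3 + 9.136*q^2 + 0.4152*q + 26.9361)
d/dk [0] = 0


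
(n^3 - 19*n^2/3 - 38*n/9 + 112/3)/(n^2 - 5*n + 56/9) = (3*n^2 - 11*n - 42)/(3*n - 7)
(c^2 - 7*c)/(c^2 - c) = (c - 7)/(c - 1)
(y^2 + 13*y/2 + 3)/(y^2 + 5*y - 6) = (y + 1/2)/(y - 1)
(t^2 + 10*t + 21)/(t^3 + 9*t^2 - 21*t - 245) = (t + 3)/(t^2 + 2*t - 35)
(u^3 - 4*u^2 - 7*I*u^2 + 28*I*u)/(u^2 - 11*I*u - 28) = u*(u - 4)/(u - 4*I)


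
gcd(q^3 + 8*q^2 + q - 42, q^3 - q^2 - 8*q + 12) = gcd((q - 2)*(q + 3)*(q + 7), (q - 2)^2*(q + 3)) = q^2 + q - 6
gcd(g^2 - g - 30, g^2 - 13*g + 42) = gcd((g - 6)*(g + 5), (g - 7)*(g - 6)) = g - 6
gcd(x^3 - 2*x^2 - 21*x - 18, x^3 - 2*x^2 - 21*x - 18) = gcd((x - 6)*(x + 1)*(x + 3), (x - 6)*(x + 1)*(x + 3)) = x^3 - 2*x^2 - 21*x - 18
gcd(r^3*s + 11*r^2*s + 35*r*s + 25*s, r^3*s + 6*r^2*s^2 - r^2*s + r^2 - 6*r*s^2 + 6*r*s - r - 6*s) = 1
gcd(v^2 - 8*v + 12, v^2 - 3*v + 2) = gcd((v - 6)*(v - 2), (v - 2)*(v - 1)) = v - 2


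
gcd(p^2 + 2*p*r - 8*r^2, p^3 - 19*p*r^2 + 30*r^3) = p - 2*r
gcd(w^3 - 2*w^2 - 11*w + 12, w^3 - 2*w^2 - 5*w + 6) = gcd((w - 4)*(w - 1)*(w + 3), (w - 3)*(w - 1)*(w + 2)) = w - 1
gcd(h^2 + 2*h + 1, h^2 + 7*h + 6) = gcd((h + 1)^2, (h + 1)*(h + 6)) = h + 1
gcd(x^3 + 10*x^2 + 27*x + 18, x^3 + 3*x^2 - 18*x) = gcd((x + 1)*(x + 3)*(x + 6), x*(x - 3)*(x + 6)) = x + 6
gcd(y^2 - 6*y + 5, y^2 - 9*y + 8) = y - 1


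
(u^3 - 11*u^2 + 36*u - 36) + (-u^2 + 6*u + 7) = u^3 - 12*u^2 + 42*u - 29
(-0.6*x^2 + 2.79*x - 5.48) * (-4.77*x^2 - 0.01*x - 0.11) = 2.862*x^4 - 13.3023*x^3 + 26.1777*x^2 - 0.2521*x + 0.6028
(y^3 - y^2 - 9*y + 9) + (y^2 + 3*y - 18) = y^3 - 6*y - 9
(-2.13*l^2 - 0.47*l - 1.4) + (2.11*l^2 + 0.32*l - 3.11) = -0.02*l^2 - 0.15*l - 4.51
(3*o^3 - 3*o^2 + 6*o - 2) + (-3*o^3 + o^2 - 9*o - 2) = -2*o^2 - 3*o - 4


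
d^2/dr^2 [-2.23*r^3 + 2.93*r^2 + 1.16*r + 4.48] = 5.86 - 13.38*r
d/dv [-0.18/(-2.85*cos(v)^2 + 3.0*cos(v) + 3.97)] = (1.026*cos(v) - 0.54)*sin(v)/(-2.85*cos(v)^2 + 3.0*cos(v) + 3.97)^2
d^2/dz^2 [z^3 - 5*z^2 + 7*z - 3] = 6*z - 10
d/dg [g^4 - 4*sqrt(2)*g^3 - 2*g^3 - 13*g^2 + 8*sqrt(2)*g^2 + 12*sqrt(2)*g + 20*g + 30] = 4*g^3 - 12*sqrt(2)*g^2 - 6*g^2 - 26*g + 16*sqrt(2)*g + 12*sqrt(2) + 20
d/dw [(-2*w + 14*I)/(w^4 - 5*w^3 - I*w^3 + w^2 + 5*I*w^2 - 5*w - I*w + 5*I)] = 2*(3*w^3 - w^2*(10 + 27*I) + w*(7 + 100*I) - 30 - 7*I)/(w^7 - w^6*(10 + I) + w^5*(27 + 10*I) - w^4*(20 + 27*I) + w^3*(51 + 20*I) - w^2*(10 + 51*I) + 5*w*(5 + 2*I) - 25*I)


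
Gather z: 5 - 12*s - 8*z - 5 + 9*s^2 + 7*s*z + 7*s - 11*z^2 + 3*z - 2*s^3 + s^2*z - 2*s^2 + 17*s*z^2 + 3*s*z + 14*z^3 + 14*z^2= -2*s^3 + 7*s^2 - 5*s + 14*z^3 + z^2*(17*s + 3) + z*(s^2 + 10*s - 5)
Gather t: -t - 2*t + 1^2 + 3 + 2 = 6 - 3*t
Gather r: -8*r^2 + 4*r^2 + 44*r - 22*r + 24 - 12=-4*r^2 + 22*r + 12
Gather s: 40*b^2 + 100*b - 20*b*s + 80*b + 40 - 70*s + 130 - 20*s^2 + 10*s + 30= 40*b^2 + 180*b - 20*s^2 + s*(-20*b - 60) + 200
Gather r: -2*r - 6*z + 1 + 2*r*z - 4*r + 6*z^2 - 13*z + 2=r*(2*z - 6) + 6*z^2 - 19*z + 3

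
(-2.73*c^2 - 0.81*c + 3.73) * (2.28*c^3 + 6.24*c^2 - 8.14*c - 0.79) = -6.2244*c^5 - 18.882*c^4 + 25.6722*c^3 + 32.0253*c^2 - 29.7223*c - 2.9467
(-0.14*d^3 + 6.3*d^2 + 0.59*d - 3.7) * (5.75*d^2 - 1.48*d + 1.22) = -0.805*d^5 + 36.4322*d^4 - 6.1023*d^3 - 14.4622*d^2 + 6.1958*d - 4.514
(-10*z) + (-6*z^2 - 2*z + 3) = -6*z^2 - 12*z + 3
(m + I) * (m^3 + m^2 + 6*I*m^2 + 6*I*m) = m^4 + m^3 + 7*I*m^3 - 6*m^2 + 7*I*m^2 - 6*m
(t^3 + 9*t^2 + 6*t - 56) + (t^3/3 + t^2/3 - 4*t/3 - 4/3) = 4*t^3/3 + 28*t^2/3 + 14*t/3 - 172/3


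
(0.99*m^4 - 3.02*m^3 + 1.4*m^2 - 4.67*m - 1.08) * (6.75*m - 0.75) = 6.6825*m^5 - 21.1275*m^4 + 11.715*m^3 - 32.5725*m^2 - 3.7875*m + 0.81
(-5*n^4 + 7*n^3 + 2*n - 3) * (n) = -5*n^5 + 7*n^4 + 2*n^2 - 3*n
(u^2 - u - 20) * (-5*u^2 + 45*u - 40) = -5*u^4 + 50*u^3 + 15*u^2 - 860*u + 800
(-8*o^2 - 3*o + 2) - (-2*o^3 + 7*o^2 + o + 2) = 2*o^3 - 15*o^2 - 4*o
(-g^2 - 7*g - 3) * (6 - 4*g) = 4*g^3 + 22*g^2 - 30*g - 18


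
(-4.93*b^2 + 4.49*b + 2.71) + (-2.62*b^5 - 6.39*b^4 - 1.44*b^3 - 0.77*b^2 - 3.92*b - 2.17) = -2.62*b^5 - 6.39*b^4 - 1.44*b^3 - 5.7*b^2 + 0.57*b + 0.54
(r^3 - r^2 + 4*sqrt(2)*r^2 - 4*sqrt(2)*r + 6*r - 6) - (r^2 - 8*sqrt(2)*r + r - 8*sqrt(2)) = r^3 - 2*r^2 + 4*sqrt(2)*r^2 + 5*r + 4*sqrt(2)*r - 6 + 8*sqrt(2)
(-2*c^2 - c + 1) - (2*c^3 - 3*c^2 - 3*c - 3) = -2*c^3 + c^2 + 2*c + 4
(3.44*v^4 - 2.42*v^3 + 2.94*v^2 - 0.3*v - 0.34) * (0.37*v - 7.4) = 1.2728*v^5 - 26.3514*v^4 + 18.9958*v^3 - 21.867*v^2 + 2.0942*v + 2.516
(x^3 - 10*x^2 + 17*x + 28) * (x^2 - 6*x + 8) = x^5 - 16*x^4 + 85*x^3 - 154*x^2 - 32*x + 224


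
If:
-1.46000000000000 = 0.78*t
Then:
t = -1.87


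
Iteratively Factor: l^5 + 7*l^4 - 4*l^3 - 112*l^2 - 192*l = (l + 4)*(l^4 + 3*l^3 - 16*l^2 - 48*l) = (l + 3)*(l + 4)*(l^3 - 16*l) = (l + 3)*(l + 4)^2*(l^2 - 4*l) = l*(l + 3)*(l + 4)^2*(l - 4)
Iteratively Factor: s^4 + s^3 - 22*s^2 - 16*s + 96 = (s - 2)*(s^3 + 3*s^2 - 16*s - 48) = (s - 2)*(s + 3)*(s^2 - 16) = (s - 2)*(s + 3)*(s + 4)*(s - 4)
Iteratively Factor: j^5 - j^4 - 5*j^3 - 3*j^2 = (j - 3)*(j^4 + 2*j^3 + j^2) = (j - 3)*(j + 1)*(j^3 + j^2) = j*(j - 3)*(j + 1)*(j^2 + j) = j*(j - 3)*(j + 1)^2*(j)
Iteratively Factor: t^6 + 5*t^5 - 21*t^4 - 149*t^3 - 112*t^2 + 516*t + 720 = (t - 5)*(t^5 + 10*t^4 + 29*t^3 - 4*t^2 - 132*t - 144) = (t - 5)*(t + 3)*(t^4 + 7*t^3 + 8*t^2 - 28*t - 48) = (t - 5)*(t + 3)*(t + 4)*(t^3 + 3*t^2 - 4*t - 12) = (t - 5)*(t + 3)^2*(t + 4)*(t^2 - 4) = (t - 5)*(t + 2)*(t + 3)^2*(t + 4)*(t - 2)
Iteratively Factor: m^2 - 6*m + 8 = (m - 2)*(m - 4)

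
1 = 1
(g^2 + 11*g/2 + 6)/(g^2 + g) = (g^2 + 11*g/2 + 6)/(g*(g + 1))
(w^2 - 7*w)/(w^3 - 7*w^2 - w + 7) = w/(w^2 - 1)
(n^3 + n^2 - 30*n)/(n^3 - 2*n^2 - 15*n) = (n + 6)/(n + 3)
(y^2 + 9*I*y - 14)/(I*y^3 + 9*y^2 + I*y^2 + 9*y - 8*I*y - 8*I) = (-I*y^2 + 9*y + 14*I)/(y^3 + y^2*(1 - 9*I) - y*(8 + 9*I) - 8)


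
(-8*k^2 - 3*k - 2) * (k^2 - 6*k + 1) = -8*k^4 + 45*k^3 + 8*k^2 + 9*k - 2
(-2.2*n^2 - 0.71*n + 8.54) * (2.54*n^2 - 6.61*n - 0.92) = -5.588*n^4 + 12.7386*n^3 + 28.4087*n^2 - 55.7962*n - 7.8568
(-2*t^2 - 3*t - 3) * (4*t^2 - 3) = -8*t^4 - 12*t^3 - 6*t^2 + 9*t + 9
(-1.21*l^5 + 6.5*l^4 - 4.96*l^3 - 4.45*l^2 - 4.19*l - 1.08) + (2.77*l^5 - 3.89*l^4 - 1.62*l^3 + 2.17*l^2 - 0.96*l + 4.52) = 1.56*l^5 + 2.61*l^4 - 6.58*l^3 - 2.28*l^2 - 5.15*l + 3.44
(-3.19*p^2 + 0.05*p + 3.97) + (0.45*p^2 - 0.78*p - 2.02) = -2.74*p^2 - 0.73*p + 1.95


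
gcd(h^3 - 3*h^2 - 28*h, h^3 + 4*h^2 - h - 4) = h + 4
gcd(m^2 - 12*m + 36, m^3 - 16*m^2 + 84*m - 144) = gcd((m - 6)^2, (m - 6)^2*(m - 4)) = m^2 - 12*m + 36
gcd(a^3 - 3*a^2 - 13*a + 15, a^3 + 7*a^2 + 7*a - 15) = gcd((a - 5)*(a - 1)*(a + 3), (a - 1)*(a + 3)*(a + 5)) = a^2 + 2*a - 3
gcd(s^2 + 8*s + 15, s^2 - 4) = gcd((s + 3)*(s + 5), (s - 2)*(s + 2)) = 1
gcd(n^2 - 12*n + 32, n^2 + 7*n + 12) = 1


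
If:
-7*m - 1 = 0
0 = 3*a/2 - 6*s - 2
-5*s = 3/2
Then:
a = 2/15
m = -1/7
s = -3/10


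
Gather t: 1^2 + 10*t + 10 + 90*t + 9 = 100*t + 20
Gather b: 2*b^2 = 2*b^2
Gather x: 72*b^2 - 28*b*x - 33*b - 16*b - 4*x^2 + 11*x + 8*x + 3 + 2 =72*b^2 - 49*b - 4*x^2 + x*(19 - 28*b) + 5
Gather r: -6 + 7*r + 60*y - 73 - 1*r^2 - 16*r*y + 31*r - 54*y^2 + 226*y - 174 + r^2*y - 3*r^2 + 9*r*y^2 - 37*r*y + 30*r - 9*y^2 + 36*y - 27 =r^2*(y - 4) + r*(9*y^2 - 53*y + 68) - 63*y^2 + 322*y - 280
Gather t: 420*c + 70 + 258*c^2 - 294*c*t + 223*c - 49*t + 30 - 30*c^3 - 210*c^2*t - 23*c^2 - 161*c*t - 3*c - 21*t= -30*c^3 + 235*c^2 + 640*c + t*(-210*c^2 - 455*c - 70) + 100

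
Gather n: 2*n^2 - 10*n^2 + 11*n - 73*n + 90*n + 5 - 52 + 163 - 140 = -8*n^2 + 28*n - 24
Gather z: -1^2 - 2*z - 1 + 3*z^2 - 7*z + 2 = 3*z^2 - 9*z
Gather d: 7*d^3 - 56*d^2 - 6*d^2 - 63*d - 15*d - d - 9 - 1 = 7*d^3 - 62*d^2 - 79*d - 10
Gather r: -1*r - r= -2*r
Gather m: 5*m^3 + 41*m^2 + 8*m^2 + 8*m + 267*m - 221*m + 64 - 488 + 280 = 5*m^3 + 49*m^2 + 54*m - 144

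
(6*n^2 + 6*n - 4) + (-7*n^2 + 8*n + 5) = -n^2 + 14*n + 1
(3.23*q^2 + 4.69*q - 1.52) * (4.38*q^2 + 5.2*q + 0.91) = 14.1474*q^4 + 37.3382*q^3 + 20.6697*q^2 - 3.6361*q - 1.3832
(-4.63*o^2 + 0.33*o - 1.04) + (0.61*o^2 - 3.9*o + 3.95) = -4.02*o^2 - 3.57*o + 2.91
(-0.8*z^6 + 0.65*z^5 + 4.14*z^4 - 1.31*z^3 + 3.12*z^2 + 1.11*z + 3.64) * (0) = 0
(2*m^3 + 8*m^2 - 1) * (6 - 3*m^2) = -6*m^5 - 24*m^4 + 12*m^3 + 51*m^2 - 6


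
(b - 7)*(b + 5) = b^2 - 2*b - 35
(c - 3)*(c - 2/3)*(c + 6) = c^3 + 7*c^2/3 - 20*c + 12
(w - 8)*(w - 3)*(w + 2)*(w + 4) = w^4 - 5*w^3 - 34*w^2 + 56*w + 192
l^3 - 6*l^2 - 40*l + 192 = (l - 8)*(l - 4)*(l + 6)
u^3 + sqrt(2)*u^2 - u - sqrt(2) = (u - 1)*(u + 1)*(u + sqrt(2))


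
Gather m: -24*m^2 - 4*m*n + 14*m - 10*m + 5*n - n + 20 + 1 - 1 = -24*m^2 + m*(4 - 4*n) + 4*n + 20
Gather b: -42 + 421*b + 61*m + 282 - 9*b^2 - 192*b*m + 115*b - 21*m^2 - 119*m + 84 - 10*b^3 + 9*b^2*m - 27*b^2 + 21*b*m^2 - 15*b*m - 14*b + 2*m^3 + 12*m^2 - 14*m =-10*b^3 + b^2*(9*m - 36) + b*(21*m^2 - 207*m + 522) + 2*m^3 - 9*m^2 - 72*m + 324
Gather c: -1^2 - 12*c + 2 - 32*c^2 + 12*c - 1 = -32*c^2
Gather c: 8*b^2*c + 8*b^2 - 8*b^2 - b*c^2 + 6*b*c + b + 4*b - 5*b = -b*c^2 + c*(8*b^2 + 6*b)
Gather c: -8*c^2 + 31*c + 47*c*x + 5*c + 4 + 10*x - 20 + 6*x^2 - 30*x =-8*c^2 + c*(47*x + 36) + 6*x^2 - 20*x - 16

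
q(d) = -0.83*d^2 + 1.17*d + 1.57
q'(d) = 1.17 - 1.66*d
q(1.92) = 0.76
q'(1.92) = -2.02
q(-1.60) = -2.43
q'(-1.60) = 3.83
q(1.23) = 1.75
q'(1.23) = -0.87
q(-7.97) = -60.48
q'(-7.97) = 14.40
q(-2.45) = -6.28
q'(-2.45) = 5.24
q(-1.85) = -3.44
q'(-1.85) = 4.24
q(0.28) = 1.83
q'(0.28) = 0.71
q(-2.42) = -6.12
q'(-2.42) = 5.19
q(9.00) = -55.13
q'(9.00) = -13.77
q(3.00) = -2.39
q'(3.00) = -3.81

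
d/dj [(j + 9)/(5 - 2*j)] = 23/(2*j - 5)^2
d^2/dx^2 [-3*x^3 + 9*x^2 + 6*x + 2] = 18 - 18*x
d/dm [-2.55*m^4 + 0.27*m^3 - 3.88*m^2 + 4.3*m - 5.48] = -10.2*m^3 + 0.81*m^2 - 7.76*m + 4.3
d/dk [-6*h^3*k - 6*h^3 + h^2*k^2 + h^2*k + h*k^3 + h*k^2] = h*(-6*h^2 + 2*h*k + h + 3*k^2 + 2*k)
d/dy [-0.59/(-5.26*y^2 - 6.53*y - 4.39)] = (-6.2068*y - 3.8527)/(5.26*y^2 + 6.53*y + 4.39)^2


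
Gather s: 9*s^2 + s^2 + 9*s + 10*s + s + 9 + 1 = 10*s^2 + 20*s + 10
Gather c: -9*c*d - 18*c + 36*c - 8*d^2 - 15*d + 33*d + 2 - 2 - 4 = c*(18 - 9*d) - 8*d^2 + 18*d - 4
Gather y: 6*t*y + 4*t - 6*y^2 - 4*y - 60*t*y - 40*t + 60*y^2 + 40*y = -36*t + 54*y^2 + y*(36 - 54*t)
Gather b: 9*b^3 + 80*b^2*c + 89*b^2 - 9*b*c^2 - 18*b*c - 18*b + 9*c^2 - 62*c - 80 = 9*b^3 + b^2*(80*c + 89) + b*(-9*c^2 - 18*c - 18) + 9*c^2 - 62*c - 80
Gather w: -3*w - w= -4*w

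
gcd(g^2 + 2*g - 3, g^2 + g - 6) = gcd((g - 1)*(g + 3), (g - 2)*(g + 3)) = g + 3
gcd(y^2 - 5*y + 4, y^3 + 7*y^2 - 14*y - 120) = y - 4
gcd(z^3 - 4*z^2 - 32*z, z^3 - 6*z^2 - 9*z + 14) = 1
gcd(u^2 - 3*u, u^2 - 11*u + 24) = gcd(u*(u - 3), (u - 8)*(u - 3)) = u - 3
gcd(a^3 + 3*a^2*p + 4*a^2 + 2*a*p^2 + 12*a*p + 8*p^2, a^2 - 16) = a + 4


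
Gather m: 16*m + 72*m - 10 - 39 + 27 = 88*m - 22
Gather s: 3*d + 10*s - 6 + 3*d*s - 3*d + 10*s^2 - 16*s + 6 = 10*s^2 + s*(3*d - 6)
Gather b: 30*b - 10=30*b - 10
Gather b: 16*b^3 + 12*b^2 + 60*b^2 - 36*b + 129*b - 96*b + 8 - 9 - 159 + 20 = 16*b^3 + 72*b^2 - 3*b - 140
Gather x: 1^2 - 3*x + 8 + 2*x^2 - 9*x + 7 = 2*x^2 - 12*x + 16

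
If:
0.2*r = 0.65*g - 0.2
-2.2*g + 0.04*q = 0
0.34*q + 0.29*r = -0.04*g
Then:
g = 0.01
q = 0.81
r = -0.95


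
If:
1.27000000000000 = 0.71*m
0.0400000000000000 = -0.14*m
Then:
No Solution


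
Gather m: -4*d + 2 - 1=1 - 4*d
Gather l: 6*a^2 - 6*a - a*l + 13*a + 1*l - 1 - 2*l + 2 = 6*a^2 + 7*a + l*(-a - 1) + 1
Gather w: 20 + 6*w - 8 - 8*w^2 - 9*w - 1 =-8*w^2 - 3*w + 11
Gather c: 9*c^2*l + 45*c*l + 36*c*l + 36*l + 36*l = 9*c^2*l + 81*c*l + 72*l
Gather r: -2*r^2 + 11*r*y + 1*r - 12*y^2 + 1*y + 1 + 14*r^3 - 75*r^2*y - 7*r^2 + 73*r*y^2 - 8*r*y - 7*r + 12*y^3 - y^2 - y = 14*r^3 + r^2*(-75*y - 9) + r*(73*y^2 + 3*y - 6) + 12*y^3 - 13*y^2 + 1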